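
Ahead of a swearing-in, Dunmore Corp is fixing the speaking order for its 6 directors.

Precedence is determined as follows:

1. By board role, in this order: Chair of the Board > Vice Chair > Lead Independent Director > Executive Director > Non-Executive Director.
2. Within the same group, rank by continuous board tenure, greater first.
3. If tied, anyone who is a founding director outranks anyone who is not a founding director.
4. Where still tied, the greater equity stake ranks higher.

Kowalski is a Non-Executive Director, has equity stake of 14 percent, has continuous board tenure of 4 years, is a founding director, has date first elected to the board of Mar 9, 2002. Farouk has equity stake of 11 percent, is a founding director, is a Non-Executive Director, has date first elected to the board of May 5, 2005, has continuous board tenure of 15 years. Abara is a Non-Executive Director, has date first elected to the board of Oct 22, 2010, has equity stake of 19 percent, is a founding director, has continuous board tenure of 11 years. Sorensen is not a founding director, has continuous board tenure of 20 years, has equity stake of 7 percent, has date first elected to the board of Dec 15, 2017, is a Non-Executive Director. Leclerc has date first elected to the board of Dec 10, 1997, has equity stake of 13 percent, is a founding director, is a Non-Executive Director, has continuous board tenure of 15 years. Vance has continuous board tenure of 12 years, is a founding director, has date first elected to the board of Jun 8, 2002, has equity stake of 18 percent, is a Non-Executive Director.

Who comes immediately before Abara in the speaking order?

Vance

By board role: Sorensen, Leclerc, Farouk, Vance, Abara and Kowalski (Non-Executive Director).
Among Sorensen, Leclerc, Farouk, Vance, Abara and Kowalski, by continuous board tenure (higher first): Sorensen (20 years) before Leclerc and Farouk (15 years) before Vance (12 years) before Abara (11 years) before Kowalski (4 years).
Leclerc and Farouk are each a founding director, so the next rule applies.
Among Leclerc and Farouk, by equity stake (higher first): Leclerc (13 percent) before Farouk (11 percent).
Order: Sorensen, Leclerc, Farouk, Vance, Abara, Kowalski.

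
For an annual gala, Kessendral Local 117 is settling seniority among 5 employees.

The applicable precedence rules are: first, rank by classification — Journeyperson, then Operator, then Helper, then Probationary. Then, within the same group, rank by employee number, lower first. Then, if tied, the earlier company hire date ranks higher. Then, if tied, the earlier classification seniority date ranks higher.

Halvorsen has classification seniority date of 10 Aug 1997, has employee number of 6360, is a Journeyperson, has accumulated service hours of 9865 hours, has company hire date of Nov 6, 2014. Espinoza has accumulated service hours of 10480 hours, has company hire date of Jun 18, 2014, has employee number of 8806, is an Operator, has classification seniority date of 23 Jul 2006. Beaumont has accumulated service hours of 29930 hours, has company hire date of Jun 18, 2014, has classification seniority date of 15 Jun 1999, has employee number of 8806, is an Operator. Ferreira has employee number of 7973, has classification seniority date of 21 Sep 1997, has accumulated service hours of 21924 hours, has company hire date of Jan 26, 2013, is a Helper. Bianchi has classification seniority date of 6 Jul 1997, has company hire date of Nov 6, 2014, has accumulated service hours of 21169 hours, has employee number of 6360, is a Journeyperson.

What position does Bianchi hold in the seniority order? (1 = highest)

1

By classification: Bianchi and Halvorsen (Journeyperson); then Beaumont and Espinoza (Operator); then Ferreira (Helper).
Bianchi and Halvorsen both have employee number 6360, so the next rule applies.
Bianchi and Halvorsen both have company hire date Nov 6, 2014, so the next rule applies.
Among Bianchi and Halvorsen, by classification seniority date (earlier first): Bianchi (6 Jul 1997) before Halvorsen (10 Aug 1997).
Beaumont and Espinoza both have employee number 8806, so the next rule applies.
Beaumont and Espinoza both have company hire date Jun 18, 2014, so the next rule applies.
Among Beaumont and Espinoza, by classification seniority date (earlier first): Beaumont (15 Jun 1999) before Espinoza (23 Jul 2006).
Order: Bianchi, Halvorsen, Beaumont, Espinoza, Ferreira. So position 1.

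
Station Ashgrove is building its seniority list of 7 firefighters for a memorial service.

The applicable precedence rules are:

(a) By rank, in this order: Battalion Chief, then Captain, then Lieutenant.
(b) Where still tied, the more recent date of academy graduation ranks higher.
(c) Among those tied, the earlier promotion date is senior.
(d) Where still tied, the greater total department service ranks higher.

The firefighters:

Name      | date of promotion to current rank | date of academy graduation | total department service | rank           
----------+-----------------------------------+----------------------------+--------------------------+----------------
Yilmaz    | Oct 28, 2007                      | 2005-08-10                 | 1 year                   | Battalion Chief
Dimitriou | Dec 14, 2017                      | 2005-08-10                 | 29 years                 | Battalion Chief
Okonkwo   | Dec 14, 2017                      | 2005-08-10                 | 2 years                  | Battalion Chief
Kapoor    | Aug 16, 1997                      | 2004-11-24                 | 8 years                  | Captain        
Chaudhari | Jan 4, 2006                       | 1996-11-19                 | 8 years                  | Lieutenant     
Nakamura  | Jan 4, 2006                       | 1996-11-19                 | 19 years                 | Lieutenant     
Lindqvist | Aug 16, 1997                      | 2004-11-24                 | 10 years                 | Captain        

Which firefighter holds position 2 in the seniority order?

Dimitriou

By rank: Yilmaz, Dimitriou and Okonkwo (Battalion Chief); then Lindqvist and Kapoor (Captain); then Nakamura and Chaudhari (Lieutenant).
Yilmaz, Dimitriou and Okonkwo all have date of academy graduation 2005-08-10, so the next rule applies.
Among Yilmaz, Dimitriou and Okonkwo, by date of promotion to current rank (earlier first): Yilmaz (Oct 28, 2007) before Dimitriou and Okonkwo (Dec 14, 2017).
Among Dimitriou and Okonkwo, by total department service (higher first): Dimitriou (29 years) before Okonkwo (2 years).
Lindqvist and Kapoor both have date of academy graduation 2004-11-24, so the next rule applies.
Lindqvist and Kapoor both have date of promotion to current rank Aug 16, 1997, so the next rule applies.
Among Lindqvist and Kapoor, by total department service (higher first): Lindqvist (10 years) before Kapoor (8 years).
Nakamura and Chaudhari both have date of academy graduation 1996-11-19, so the next rule applies.
Nakamura and Chaudhari both have date of promotion to current rank Jan 4, 2006, so the next rule applies.
Among Nakamura and Chaudhari, by total department service (higher first): Nakamura (19 years) before Chaudhari (8 years).
Order: Yilmaz, Dimitriou, Okonkwo, Lindqvist, Kapoor, Nakamura, Chaudhari.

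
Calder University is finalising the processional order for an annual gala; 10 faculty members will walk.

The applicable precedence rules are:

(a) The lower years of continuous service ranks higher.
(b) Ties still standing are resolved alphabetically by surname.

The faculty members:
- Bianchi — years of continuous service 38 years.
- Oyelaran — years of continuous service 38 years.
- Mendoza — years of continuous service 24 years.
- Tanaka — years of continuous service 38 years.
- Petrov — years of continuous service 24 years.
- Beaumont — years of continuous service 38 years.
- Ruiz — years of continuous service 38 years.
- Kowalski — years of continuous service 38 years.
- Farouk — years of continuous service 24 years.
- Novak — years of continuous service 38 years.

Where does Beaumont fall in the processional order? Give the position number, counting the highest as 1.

By years of continuous service (lower first): Farouk, Mendoza and Petrov (each 24 years); then Beaumont, Bianchi, Kowalski, Novak, Oyelaran, Ruiz and Tanaka (each 38 years).
Among Farouk, Mendoza and Petrov, alphabetically by surname: Farouk before Mendoza before Petrov.
Among Beaumont, Bianchi, Kowalski, Novak, Oyelaran, Ruiz and Tanaka, alphabetically by surname: Beaumont before Bianchi before Kowalski before Novak before Oyelaran before Ruiz before Tanaka.
Order: Farouk, Mendoza, Petrov, Beaumont, Bianchi, Kowalski, Novak, Oyelaran, Ruiz, Tanaka. So position 4.

4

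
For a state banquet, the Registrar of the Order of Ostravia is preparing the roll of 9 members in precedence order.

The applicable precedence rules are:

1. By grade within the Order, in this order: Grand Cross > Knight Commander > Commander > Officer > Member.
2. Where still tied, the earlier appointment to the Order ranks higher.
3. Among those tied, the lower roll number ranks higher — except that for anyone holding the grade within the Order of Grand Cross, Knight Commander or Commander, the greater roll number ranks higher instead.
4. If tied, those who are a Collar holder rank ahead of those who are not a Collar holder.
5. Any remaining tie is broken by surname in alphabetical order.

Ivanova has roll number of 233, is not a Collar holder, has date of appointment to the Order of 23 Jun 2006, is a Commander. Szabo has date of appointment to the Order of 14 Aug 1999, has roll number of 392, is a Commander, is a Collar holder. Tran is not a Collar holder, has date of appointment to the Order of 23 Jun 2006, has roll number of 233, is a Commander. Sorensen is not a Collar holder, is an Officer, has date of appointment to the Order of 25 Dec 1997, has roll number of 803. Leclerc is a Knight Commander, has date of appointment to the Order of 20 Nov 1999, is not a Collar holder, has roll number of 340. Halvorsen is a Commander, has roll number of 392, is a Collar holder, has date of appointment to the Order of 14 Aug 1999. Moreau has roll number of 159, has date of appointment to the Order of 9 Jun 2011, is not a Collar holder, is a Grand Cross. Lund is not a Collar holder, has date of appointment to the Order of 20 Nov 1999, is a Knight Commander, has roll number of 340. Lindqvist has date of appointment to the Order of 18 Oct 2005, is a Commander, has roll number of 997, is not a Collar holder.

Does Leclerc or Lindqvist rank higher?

Leclerc

By grade within the Order: Moreau (Grand Cross); then Leclerc and Lund (Knight Commander); then Halvorsen, Szabo, Lindqvist, Ivanova and Tran (Commander); then Sorensen (Officer).
Leclerc and Lund both have date of appointment to the Order 20 Nov 1999, so the next rule applies.
Leclerc and Lund both have roll number 340, so the next rule applies.
Leclerc and Lund are each not a Collar holder, so the next rule applies.
Among Leclerc and Lund, alphabetically by surname: Leclerc before Lund.
Among Halvorsen, Szabo, Lindqvist, Ivanova and Tran, by date of appointment to the Order (earlier first): Halvorsen and Szabo (14 Aug 1999) before Lindqvist (18 Oct 2005) before Ivanova and Tran (23 Jun 2006).
Halvorsen and Szabo both have roll number 392, so the next rule applies.
Halvorsen and Szabo are each a Collar holder, so the next rule applies.
Among Halvorsen and Szabo, alphabetically by surname: Halvorsen before Szabo.
Ivanova and Tran both have roll number 233, so the next rule applies.
Ivanova and Tran are each not a Collar holder, so the next rule applies.
Among Ivanova and Tran, alphabetically by surname: Ivanova before Tran.
So Leclerc takes precedence.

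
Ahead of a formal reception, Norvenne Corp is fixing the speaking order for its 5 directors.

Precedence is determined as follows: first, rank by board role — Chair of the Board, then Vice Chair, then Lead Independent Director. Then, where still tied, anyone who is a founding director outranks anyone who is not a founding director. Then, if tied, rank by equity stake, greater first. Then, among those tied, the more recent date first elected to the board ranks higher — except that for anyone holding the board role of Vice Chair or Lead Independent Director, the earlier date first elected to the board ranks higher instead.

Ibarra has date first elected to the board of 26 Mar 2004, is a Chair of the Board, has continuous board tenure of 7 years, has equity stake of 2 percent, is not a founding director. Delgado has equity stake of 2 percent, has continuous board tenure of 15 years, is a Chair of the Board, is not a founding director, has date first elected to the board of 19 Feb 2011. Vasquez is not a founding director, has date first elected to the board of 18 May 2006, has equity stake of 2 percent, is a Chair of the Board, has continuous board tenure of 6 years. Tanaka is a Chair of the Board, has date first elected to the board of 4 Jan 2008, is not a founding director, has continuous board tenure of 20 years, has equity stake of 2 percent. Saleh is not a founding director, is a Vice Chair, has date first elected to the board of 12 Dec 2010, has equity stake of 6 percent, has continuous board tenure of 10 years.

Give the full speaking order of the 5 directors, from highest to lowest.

By board role: Delgado, Tanaka, Vasquez and Ibarra (Chair of the Board); then Saleh (Vice Chair).
Delgado, Tanaka, Vasquez and Ibarra are each not a founding director, so the next rule applies.
Delgado, Tanaka, Vasquez and Ibarra all have equity stake 2 percent, so the next rule applies.
Among Delgado, Tanaka, Vasquez and Ibarra, by date first elected to the board (later first): Delgado (19 Feb 2011) before Tanaka (4 Jan 2008) before Vasquez (18 May 2006) before Ibarra (26 Mar 2004).
Full order: Delgado, Tanaka, Vasquez, Ibarra, Saleh.

Delgado, Tanaka, Vasquez, Ibarra, Saleh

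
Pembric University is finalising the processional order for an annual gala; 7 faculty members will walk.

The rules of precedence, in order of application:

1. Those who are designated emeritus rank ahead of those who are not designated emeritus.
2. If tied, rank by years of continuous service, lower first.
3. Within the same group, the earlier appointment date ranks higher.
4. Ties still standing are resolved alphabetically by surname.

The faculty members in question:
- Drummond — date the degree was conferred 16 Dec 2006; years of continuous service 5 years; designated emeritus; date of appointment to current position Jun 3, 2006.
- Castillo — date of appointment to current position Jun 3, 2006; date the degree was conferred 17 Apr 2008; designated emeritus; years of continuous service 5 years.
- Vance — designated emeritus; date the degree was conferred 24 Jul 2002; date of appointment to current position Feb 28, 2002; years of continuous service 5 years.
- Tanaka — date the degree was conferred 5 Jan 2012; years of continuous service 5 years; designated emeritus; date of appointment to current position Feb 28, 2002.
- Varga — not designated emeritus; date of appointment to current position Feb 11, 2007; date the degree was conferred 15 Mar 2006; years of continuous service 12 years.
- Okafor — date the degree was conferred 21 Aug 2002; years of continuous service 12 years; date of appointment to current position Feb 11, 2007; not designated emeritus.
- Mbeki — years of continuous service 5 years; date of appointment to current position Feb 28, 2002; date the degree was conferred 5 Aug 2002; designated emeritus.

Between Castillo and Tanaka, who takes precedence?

By the first rule: Mbeki, Tanaka, Vance, Castillo and Drummond (each designated emeritus); then Okafor and Varga (both not designated emeritus).
Mbeki, Tanaka, Vance, Castillo and Drummond all have years of continuous service 5 years, so the next rule applies.
Among Mbeki, Tanaka, Vance, Castillo and Drummond, by date of appointment to current position (earlier first): Mbeki, Tanaka and Vance (Feb 28, 2002) before Castillo and Drummond (Jun 3, 2006).
Among Mbeki, Tanaka and Vance, alphabetically by surname: Mbeki before Tanaka before Vance.
Among Castillo and Drummond, alphabetically by surname: Castillo before Drummond.
Okafor and Varga both have years of continuous service 12 years, so the next rule applies.
Okafor and Varga both have date of appointment to current position Feb 11, 2007, so the next rule applies.
Among Okafor and Varga, alphabetically by surname: Okafor before Varga.
So Tanaka takes precedence.

Tanaka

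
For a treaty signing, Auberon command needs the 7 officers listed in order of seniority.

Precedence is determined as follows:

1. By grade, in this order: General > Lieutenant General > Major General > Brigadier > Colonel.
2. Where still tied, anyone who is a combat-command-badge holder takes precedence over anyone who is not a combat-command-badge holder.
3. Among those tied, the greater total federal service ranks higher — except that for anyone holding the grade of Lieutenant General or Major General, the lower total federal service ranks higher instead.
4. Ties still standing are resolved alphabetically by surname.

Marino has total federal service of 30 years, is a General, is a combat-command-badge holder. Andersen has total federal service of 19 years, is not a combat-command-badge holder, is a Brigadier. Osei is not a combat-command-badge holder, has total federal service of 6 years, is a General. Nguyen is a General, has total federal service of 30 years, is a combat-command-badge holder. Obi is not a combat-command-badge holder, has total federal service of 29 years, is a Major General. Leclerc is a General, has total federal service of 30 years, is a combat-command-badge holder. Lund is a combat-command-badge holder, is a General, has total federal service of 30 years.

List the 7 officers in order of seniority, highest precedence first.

By grade: Leclerc, Lund, Marino, Nguyen and Osei (General); then Obi (Major General); then Andersen (Brigadier).
Among Leclerc, Lund, Marino, Nguyen and Osei, a combat-command-badge holder before not a combat-command-badge holder: Leclerc, Lund, Marino and Nguyen (a combat-command-badge holder) before Osei (not a combat-command-badge holder).
Leclerc, Lund, Marino and Nguyen all have total federal service 30 years, so the next rule applies.
Among Leclerc, Lund, Marino and Nguyen, alphabetically by surname: Leclerc before Lund before Marino before Nguyen.
Full order: Leclerc, Lund, Marino, Nguyen, Osei, Obi, Andersen.

Leclerc, Lund, Marino, Nguyen, Osei, Obi, Andersen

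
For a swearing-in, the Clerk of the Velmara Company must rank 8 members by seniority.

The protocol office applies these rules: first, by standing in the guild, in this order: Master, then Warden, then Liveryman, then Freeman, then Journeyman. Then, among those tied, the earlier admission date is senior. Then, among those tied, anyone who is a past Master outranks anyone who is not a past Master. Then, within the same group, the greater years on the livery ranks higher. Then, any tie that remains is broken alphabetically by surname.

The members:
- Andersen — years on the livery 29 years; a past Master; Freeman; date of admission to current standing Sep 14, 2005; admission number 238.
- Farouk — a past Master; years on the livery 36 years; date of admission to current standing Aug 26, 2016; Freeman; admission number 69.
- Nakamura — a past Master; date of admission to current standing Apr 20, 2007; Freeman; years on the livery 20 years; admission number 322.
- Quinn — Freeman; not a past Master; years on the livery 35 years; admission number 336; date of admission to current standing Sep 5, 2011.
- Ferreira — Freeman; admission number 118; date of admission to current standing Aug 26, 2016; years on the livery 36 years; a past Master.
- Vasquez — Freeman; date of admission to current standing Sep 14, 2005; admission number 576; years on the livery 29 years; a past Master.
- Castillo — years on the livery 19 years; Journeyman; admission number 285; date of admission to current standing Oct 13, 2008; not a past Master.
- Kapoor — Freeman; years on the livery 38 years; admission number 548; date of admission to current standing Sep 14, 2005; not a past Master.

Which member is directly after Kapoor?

Nakamura

By standing in the guild: Andersen, Vasquez, Kapoor, Nakamura, Quinn, Farouk and Ferreira (Freeman); then Castillo (Journeyman).
Among Andersen, Vasquez, Kapoor, Nakamura, Quinn, Farouk and Ferreira, by date of admission to current standing (earlier first): Andersen, Vasquez and Kapoor (Sep 14, 2005) before Nakamura (Apr 20, 2007) before Quinn (Sep 5, 2011) before Farouk and Ferreira (Aug 26, 2016).
Among Andersen, Vasquez and Kapoor, a past Master before not a past Master: Andersen and Vasquez (a past Master) before Kapoor (not a past Master).
Andersen and Vasquez both have years on the livery 29 years, so the next rule applies.
Among Andersen and Vasquez, alphabetically by surname: Andersen before Vasquez.
Farouk and Ferreira are each a past Master, so the next rule applies.
Farouk and Ferreira both have years on the livery 36 years, so the next rule applies.
Among Farouk and Ferreira, alphabetically by surname: Farouk before Ferreira.
Order: Andersen, Vasquez, Kapoor, Nakamura, Quinn, Farouk, Ferreira, Castillo.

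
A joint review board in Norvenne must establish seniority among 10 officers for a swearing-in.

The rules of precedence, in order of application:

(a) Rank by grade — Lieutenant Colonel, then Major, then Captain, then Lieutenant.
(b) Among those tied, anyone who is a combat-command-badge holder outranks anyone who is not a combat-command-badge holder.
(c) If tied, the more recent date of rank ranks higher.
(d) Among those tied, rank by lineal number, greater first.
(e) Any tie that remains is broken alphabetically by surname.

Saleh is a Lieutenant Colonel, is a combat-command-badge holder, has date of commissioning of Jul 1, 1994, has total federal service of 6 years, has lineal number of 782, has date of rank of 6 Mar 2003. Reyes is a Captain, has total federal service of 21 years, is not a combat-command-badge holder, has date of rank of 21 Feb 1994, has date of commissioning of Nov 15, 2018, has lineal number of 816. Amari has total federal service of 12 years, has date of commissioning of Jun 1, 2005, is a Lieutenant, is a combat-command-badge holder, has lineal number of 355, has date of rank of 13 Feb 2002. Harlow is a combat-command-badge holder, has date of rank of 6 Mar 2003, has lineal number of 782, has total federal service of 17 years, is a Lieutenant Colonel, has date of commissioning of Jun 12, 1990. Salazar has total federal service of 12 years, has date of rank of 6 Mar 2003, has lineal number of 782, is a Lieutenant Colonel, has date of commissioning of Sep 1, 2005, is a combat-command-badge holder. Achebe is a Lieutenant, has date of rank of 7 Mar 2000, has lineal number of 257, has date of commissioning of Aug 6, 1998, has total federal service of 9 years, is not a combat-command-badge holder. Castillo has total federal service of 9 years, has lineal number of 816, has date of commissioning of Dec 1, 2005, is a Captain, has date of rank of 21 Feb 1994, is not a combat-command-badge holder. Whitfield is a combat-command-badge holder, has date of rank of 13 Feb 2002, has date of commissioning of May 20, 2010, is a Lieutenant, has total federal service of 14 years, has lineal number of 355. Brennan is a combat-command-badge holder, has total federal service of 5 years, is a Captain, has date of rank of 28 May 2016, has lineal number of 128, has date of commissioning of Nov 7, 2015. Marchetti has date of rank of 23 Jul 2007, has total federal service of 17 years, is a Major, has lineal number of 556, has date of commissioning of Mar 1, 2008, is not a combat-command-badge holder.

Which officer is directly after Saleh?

Marchetti

By grade: Harlow, Salazar and Saleh (Lieutenant Colonel); then Marchetti (Major); then Brennan, Castillo and Reyes (Captain); then Amari, Whitfield and Achebe (Lieutenant).
Harlow, Salazar and Saleh are each a combat-command-badge holder, so the next rule applies.
Harlow, Salazar and Saleh all have date of rank 6 Mar 2003, so the next rule applies.
Harlow, Salazar and Saleh all have lineal number 782, so the next rule applies.
Among Harlow, Salazar and Saleh, alphabetically by surname: Harlow before Salazar before Saleh.
Among Brennan, Castillo and Reyes, a combat-command-badge holder before not a combat-command-badge holder: Brennan (a combat-command-badge holder) before Castillo and Reyes (not a combat-command-badge holder).
Castillo and Reyes both have date of rank 21 Feb 1994, so the next rule applies.
Castillo and Reyes both have lineal number 816, so the next rule applies.
Among Castillo and Reyes, alphabetically by surname: Castillo before Reyes.
Among Amari, Whitfield and Achebe, a combat-command-badge holder before not a combat-command-badge holder: Amari and Whitfield (a combat-command-badge holder) before Achebe (not a combat-command-badge holder).
Amari and Whitfield both have date of rank 13 Feb 2002, so the next rule applies.
Amari and Whitfield both have lineal number 355, so the next rule applies.
Among Amari and Whitfield, alphabetically by surname: Amari before Whitfield.
Order: Harlow, Salazar, Saleh, Marchetti, Brennan, Castillo, Reyes, Amari, Whitfield, Achebe.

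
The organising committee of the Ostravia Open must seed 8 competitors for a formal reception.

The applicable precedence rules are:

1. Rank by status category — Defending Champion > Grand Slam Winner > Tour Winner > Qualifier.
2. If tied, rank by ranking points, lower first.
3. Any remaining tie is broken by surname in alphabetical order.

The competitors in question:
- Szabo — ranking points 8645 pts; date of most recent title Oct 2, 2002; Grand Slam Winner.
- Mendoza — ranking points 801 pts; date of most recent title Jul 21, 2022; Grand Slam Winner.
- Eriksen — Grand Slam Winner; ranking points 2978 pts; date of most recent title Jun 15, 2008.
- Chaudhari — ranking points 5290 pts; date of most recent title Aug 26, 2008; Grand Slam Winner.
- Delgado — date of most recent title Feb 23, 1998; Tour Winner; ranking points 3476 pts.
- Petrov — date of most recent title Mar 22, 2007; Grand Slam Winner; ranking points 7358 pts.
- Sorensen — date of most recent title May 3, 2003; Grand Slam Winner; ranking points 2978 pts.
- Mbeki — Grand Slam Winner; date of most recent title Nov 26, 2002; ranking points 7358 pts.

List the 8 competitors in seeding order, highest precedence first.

Mendoza, Eriksen, Sorensen, Chaudhari, Mbeki, Petrov, Szabo, Delgado

By status category: Mendoza, Eriksen, Sorensen, Chaudhari, Mbeki, Petrov and Szabo (Grand Slam Winner); then Delgado (Tour Winner).
Among Mendoza, Eriksen, Sorensen, Chaudhari, Mbeki, Petrov and Szabo, by ranking points (lower first): Mendoza (801 pts) before Eriksen and Sorensen (2978 pts) before Chaudhari (5290 pts) before Mbeki and Petrov (7358 pts) before Szabo (8645 pts).
Among Eriksen and Sorensen, alphabetically by surname: Eriksen before Sorensen.
Among Mbeki and Petrov, alphabetically by surname: Mbeki before Petrov.
Full order: Mendoza, Eriksen, Sorensen, Chaudhari, Mbeki, Petrov, Szabo, Delgado.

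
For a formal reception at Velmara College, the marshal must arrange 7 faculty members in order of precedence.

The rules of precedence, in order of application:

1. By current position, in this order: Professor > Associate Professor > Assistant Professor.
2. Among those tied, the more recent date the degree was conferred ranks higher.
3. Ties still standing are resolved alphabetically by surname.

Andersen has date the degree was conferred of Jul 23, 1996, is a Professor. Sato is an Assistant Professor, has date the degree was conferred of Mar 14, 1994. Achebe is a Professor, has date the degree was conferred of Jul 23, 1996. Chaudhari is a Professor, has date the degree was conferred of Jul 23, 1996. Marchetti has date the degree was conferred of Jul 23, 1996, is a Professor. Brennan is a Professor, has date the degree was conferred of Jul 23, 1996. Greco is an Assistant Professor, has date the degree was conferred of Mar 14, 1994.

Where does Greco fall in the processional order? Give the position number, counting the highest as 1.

By current position: Achebe, Andersen, Brennan, Chaudhari and Marchetti (Professor); then Greco and Sato (Assistant Professor).
Achebe, Andersen, Brennan, Chaudhari and Marchetti all have date the degree was conferred Jul 23, 1996, so the next rule applies.
Among Achebe, Andersen, Brennan, Chaudhari and Marchetti, alphabetically by surname: Achebe before Andersen before Brennan before Chaudhari before Marchetti.
Greco and Sato both have date the degree was conferred Mar 14, 1994, so the next rule applies.
Among Greco and Sato, alphabetically by surname: Greco before Sato.
Order: Achebe, Andersen, Brennan, Chaudhari, Marchetti, Greco, Sato. So position 6.

6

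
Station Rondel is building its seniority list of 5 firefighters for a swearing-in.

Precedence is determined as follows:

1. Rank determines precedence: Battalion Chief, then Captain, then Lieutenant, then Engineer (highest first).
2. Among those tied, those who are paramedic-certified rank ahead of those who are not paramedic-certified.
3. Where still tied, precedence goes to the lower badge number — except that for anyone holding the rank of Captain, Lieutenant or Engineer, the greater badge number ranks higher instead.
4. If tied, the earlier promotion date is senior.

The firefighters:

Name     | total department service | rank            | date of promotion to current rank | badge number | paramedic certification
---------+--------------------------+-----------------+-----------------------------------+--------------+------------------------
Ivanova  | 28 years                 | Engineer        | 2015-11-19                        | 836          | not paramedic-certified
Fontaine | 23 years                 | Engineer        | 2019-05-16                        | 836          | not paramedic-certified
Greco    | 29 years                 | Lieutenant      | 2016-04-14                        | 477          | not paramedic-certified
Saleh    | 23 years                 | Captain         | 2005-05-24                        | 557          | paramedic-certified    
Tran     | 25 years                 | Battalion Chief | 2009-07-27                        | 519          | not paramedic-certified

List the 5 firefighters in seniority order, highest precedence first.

By rank: Tran (Battalion Chief); then Saleh (Captain); then Greco (Lieutenant); then Ivanova and Fontaine (Engineer).
Ivanova and Fontaine are each not paramedic-certified, so the next rule applies.
Ivanova and Fontaine both have badge number 836, so the next rule applies.
Among Ivanova and Fontaine, by date of promotion to current rank (earlier first): Ivanova (2015-11-19) before Fontaine (2019-05-16).
Full order: Tran, Saleh, Greco, Ivanova, Fontaine.

Tran, Saleh, Greco, Ivanova, Fontaine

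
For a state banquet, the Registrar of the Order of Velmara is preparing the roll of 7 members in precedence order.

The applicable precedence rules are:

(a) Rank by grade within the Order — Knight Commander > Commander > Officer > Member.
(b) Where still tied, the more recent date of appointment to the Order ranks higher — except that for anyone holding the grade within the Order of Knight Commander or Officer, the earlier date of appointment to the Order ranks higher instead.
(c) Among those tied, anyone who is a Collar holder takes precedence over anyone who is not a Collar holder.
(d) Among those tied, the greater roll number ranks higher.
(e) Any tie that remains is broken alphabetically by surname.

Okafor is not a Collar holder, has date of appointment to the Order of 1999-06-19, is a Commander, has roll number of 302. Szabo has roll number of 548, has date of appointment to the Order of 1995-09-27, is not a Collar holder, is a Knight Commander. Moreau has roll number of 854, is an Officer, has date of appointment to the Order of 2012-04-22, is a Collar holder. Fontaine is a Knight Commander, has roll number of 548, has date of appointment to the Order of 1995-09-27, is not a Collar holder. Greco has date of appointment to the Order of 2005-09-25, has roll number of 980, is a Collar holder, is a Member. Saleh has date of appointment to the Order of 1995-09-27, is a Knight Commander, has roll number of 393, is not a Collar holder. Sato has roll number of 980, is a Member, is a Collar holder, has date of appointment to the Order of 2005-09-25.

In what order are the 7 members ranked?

Fontaine, Szabo, Saleh, Okafor, Moreau, Greco, Sato

By grade within the Order: Fontaine, Szabo and Saleh (Knight Commander); then Okafor (Commander); then Moreau (Officer); then Greco and Sato (Member).
Fontaine, Szabo and Saleh all have date of appointment to the Order 1995-09-27, so the next rule applies.
Fontaine, Szabo and Saleh are each not a Collar holder, so the next rule applies.
Among Fontaine, Szabo and Saleh, by roll number (higher first): Fontaine and Szabo (548) before Saleh (393).
Among Fontaine and Szabo, alphabetically by surname: Fontaine before Szabo.
Greco and Sato both have date of appointment to the Order 2005-09-25, so the next rule applies.
Greco and Sato are each a Collar holder, so the next rule applies.
Greco and Sato both have roll number 980, so the next rule applies.
Among Greco and Sato, alphabetically by surname: Greco before Sato.
Full order: Fontaine, Szabo, Saleh, Okafor, Moreau, Greco, Sato.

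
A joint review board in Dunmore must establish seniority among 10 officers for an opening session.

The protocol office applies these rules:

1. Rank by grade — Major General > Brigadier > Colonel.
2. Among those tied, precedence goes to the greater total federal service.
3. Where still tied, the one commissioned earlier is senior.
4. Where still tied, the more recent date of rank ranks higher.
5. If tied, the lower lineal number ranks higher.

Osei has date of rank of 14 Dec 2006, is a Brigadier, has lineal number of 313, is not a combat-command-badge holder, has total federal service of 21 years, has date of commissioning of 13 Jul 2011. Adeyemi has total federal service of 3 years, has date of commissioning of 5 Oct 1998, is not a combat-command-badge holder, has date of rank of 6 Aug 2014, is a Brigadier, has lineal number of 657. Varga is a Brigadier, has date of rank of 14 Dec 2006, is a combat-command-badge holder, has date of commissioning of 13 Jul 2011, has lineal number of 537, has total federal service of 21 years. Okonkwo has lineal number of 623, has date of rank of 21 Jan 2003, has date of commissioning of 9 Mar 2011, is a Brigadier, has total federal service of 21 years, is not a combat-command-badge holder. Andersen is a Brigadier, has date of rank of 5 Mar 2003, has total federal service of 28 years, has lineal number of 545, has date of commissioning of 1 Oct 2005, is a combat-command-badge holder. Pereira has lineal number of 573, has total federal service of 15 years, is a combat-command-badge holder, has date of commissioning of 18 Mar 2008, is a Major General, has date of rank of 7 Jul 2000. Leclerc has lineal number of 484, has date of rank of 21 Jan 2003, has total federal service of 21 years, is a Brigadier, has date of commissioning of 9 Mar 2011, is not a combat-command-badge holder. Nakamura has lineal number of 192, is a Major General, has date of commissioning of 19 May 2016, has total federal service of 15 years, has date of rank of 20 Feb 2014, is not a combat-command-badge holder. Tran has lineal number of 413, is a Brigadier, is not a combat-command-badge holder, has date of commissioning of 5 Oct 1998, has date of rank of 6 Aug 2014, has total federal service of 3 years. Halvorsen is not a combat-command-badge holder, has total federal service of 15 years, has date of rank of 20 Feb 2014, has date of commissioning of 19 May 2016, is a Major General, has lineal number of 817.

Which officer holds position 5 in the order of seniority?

By grade: Pereira, Nakamura and Halvorsen (Major General); then Andersen, Leclerc, Okonkwo, Osei, Varga, Tran and Adeyemi (Brigadier).
Pereira, Nakamura and Halvorsen all have total federal service 15 years, so the next rule applies.
Among Pereira, Nakamura and Halvorsen, by date of commissioning (earlier first): Pereira (18 Mar 2008) before Nakamura and Halvorsen (19 May 2016).
Nakamura and Halvorsen both have date of rank 20 Feb 2014, so the next rule applies.
Among Nakamura and Halvorsen, by lineal number (lower first): Nakamura (192) before Halvorsen (817).
Among Andersen, Leclerc, Okonkwo, Osei, Varga, Tran and Adeyemi, by total federal service (higher first): Andersen (28 years) before Leclerc, Okonkwo, Osei and Varga (21 years) before Tran and Adeyemi (3 years).
Among Leclerc, Okonkwo, Osei and Varga, by date of commissioning (earlier first): Leclerc and Okonkwo (9 Mar 2011) before Osei and Varga (13 Jul 2011).
Leclerc and Okonkwo both have date of rank 21 Jan 2003, so the next rule applies.
Among Leclerc and Okonkwo, by lineal number (lower first): Leclerc (484) before Okonkwo (623).
Osei and Varga both have date of rank 14 Dec 2006, so the next rule applies.
Among Osei and Varga, by lineal number (lower first): Osei (313) before Varga (537).
Tran and Adeyemi both have date of commissioning 5 Oct 1998, so the next rule applies.
Tran and Adeyemi both have date of rank 6 Aug 2014, so the next rule applies.
Among Tran and Adeyemi, by lineal number (lower first): Tran (413) before Adeyemi (657).
Order: Pereira, Nakamura, Halvorsen, Andersen, Leclerc, Okonkwo, Osei, Varga, Tran, Adeyemi.

Leclerc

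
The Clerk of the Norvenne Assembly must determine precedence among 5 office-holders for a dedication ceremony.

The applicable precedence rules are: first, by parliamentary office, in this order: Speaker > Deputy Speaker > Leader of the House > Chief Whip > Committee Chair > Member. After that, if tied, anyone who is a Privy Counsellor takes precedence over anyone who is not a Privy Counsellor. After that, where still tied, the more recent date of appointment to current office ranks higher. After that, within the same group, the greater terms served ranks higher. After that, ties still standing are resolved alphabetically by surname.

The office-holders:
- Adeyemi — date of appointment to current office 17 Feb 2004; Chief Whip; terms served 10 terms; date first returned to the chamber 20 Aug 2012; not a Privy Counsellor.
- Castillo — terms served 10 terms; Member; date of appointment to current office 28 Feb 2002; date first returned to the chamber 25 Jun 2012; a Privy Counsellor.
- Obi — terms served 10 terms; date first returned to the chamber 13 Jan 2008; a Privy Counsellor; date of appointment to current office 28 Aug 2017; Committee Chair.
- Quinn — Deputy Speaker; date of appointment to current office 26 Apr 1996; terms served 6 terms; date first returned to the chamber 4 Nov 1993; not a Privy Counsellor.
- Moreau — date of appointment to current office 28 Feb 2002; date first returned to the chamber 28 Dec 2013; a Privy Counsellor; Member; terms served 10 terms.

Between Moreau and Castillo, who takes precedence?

By parliamentary office: Quinn (Deputy Speaker); then Adeyemi (Chief Whip); then Obi (Committee Chair); then Castillo and Moreau (Member).
Castillo and Moreau are each a Privy Counsellor, so the next rule applies.
Castillo and Moreau both have date of appointment to current office 28 Feb 2002, so the next rule applies.
Castillo and Moreau both have terms served 10 terms, so the next rule applies.
Among Castillo and Moreau, alphabetically by surname: Castillo before Moreau.
So Castillo takes precedence.

Castillo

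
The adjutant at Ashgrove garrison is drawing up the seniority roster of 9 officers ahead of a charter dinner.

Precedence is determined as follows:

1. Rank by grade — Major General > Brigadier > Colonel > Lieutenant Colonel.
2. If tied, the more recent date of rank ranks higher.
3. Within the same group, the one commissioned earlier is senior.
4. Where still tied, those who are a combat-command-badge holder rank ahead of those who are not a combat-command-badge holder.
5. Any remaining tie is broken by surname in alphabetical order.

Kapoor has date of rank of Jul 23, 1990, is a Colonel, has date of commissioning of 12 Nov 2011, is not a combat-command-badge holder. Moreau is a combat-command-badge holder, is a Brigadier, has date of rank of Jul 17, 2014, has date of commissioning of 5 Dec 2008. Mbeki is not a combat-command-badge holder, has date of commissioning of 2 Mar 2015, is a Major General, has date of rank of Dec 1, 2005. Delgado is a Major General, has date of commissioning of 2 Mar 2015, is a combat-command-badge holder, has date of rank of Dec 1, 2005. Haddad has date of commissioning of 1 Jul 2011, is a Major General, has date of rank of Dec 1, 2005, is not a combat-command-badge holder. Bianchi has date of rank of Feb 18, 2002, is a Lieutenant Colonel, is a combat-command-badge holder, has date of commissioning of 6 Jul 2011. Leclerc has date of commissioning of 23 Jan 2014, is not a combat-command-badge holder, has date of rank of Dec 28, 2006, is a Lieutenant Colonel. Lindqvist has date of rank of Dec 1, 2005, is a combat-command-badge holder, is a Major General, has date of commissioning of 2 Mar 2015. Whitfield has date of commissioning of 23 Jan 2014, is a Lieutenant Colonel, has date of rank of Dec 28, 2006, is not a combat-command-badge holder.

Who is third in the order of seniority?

By grade: Haddad, Delgado, Lindqvist and Mbeki (Major General); then Moreau (Brigadier); then Kapoor (Colonel); then Leclerc, Whitfield and Bianchi (Lieutenant Colonel).
Haddad, Delgado, Lindqvist and Mbeki all have date of rank Dec 1, 2005, so the next rule applies.
Among Haddad, Delgado, Lindqvist and Mbeki, by date of commissioning (earlier first): Haddad (1 Jul 2011) before Delgado, Lindqvist and Mbeki (2 Mar 2015).
Among Delgado, Lindqvist and Mbeki, a combat-command-badge holder before not a combat-command-badge holder: Delgado and Lindqvist (a combat-command-badge holder) before Mbeki (not a combat-command-badge holder).
Among Delgado and Lindqvist, alphabetically by surname: Delgado before Lindqvist.
Among Leclerc, Whitfield and Bianchi, by date of rank (later first): Leclerc and Whitfield (Dec 28, 2006) before Bianchi (Feb 18, 2002).
Leclerc and Whitfield both have date of commissioning 23 Jan 2014, so the next rule applies.
Leclerc and Whitfield are each not a combat-command-badge holder, so the next rule applies.
Among Leclerc and Whitfield, alphabetically by surname: Leclerc before Whitfield.
Order: Haddad, Delgado, Lindqvist, Mbeki, Moreau, Kapoor, Leclerc, Whitfield, Bianchi.

Lindqvist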